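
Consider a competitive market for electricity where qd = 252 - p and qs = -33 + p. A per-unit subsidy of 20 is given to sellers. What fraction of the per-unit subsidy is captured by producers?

Producer share = 0.5

Pre-subsidy: 252 - p = -33 + p gives p* = 142.5, q* = 109.5.
With the subsidy, sellers receive ps = pb + 20 for each unit, where pb is the price buyers pay.
Supply in terms of pb becomes qs = -33 + 1(pb + 20) = -13 + pb. Setting this equal to demand: 252 - pb = -13 + pb, so pb = 132.5.
Sellers receive ps = 132.5 + 20 = 152.5; q' = 252 − 1·132.5 = 119.5.
Buyers' price falls by p* − pb = 142.5 − 132.5 = 10; sellers' price rises by ps − p* = 152.5 − 142.5 = 10.
So producers capture 10/20 = 0.5 of each unit of subsidy.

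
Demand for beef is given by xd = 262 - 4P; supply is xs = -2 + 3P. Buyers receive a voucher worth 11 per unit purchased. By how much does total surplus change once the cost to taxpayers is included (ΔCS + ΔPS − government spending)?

Net change in total surplus = -726/7

Pre-subsidy: 262 - 4P = -2 + 3P gives P* = 264/7, x* = 778/7.
With the rebate, buyers effectively pay Pb = Ps − 11, where Ps is the price sellers receive.
Demand in terms of Ps becomes xd = 262 − 4(Ps − 11) = 306 - 4Ps. Setting this equal to supply: 306 - 4Ps = -2 + 3Ps, so Ps = 44.
Buyers pay Pb = 44 − 11 = 33; x' = -2 + 3·44 = 130.
ΔCS = ½(778/7 + 130)(264/7 − 33) = 27852/49; ΔPS = ½(778/7 + 130)(44 − 264/7) = 37136/49.
Government spending = 11 × 130 = 1430.
Net change = 27852/49 + 37136/49 − 1430 = -726/7. The loss equals the DWL triangle ½·11·132/7.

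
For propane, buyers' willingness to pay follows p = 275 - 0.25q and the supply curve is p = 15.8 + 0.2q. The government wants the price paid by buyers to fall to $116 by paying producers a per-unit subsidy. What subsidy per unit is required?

At a buyer price of 116, quantity demanded is 1100 − 4·116 = 636.
Sellers supply 636 only when they receive ps = 15.8 + 0.2·636 = 143.
s = ps − pb = 143 − 116 = 27.

Required subsidy s = $27 per unit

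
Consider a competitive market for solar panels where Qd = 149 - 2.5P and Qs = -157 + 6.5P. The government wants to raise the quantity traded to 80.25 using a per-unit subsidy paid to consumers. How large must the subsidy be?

At Q = 80.25, invert demand for the buyer price: Pb = (149 − 80.25)/2.5 = 27.5; invert supply for the seller price: Ps = (80.25 − (-157))/6.5 = 36.5.
The subsidy must fill the gap: s = Ps − Pb = 36.5 − 27.5 = 9.

Required subsidy s = 9 per unit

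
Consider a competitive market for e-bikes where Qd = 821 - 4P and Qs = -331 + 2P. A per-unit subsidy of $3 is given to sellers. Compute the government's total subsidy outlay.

Pre-subsidy: 821 - 4P = -331 + 2P gives P* = 192, Q* = 53.
With the subsidy, sellers receive Ps = Pb + 3 for each unit, where Pb is the price buyers pay.
Supply in terms of Pb becomes Qs = -331 + 2(Pb + 3) = -325 + 2Pb. Setting this equal to demand: 821 - 4Pb = -325 + 2Pb, so Pb = 191.
Sellers receive Ps = 191 + 3 = 194; Q' = 821 − 4·191 = 57.
Government outlay = subsidy × quantity = 3 × 57 = 171.

Government cost = $171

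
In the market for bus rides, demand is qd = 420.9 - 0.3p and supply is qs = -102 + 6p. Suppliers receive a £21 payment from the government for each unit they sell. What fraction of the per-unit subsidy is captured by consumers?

Consumer share = 20/21

Pre-subsidy: 420.9 - 0.3p = -102 + 6p gives p* = 83, q* = 396.
With the subsidy, sellers receive ps = pb + 21 for each unit, where pb is the price buyers pay.
Supply in terms of pb becomes qs = -102 + 6(pb + 21) = 24 + 6pb. Setting this equal to demand: 420.9 - 0.3pb = 24 + 6pb, so pb = 63.
Sellers receive ps = 63 + 21 = 84; q' = 420.9 − 0.3·63 = 402.
Buyers' price falls by p* − pb = 83 − 63 = 20; sellers' price rises by ps − p* = 84 − 83 = 1.
So consumers capture 20/21 = 20/21 of each unit of subsidy.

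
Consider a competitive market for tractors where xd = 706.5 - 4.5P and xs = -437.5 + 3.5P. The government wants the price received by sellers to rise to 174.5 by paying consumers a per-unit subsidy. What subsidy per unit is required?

At a seller price of 174.5, quantity supplied is -437.5 + 3.5·174.5 = 173.25.
Buyers absorb 173.25 only when they pay Pb with 706.5 − 4.5·Pb = 173.25, i.e. Pb = 118.5.
s = Ps − Pb = 174.5 − 118.5 = 56.

Required subsidy s = 56 per unit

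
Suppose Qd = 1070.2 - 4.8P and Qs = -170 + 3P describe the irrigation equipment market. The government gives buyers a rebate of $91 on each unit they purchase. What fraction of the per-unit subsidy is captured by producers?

Producer share = 8/13

Pre-subsidy: 1070.2 - 4.8P = -170 + 3P gives P* = 159, Q* = 307.
With the rebate, buyers effectively pay Pb = Ps − 91, where Ps is the price sellers receive.
Demand in terms of Ps becomes Qd = 1070.2 − 4.8(Ps − 91) = 1507 - 4.8Ps. Setting this equal to supply: 1507 - 4.8Ps = -170 + 3Ps, so Ps = 215.
Buyers pay Pb = 215 − 91 = 124; Q' = -170 + 3·215 = 475.
Buyers' price falls by P* − Pb = 159 − 124 = 35; sellers' price rises by Ps − P* = 215 − 159 = 56.
So producers capture 56/91 = 8/13 of each unit of subsidy.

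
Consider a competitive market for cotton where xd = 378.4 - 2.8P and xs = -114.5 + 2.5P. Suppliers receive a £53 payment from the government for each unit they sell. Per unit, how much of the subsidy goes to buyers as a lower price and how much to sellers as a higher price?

Pre-subsidy: 378.4 - 2.8P = -114.5 + 2.5P gives P* = 93, x* = 118.
With the subsidy, sellers receive Ps = Pb + 53 for each unit, where Pb is the price buyers pay.
Supply in terms of Pb becomes xs = -114.5 + 2.5(Pb + 53) = 18 + 2.5Pb. Setting this equal to demand: 378.4 - 2.8Pb = 18 + 2.5Pb, so Pb = 68.
Sellers receive Ps = 68 + 53 = 121; x' = 378.4 − 2.8·68 = 188.
Buyers' price falls by P* − Pb = 93 − 68 = 25; sellers' price rises by Ps − P* = 121 − 93 = 28.

Buyers gain £25 per unit; sellers gain £28 per unit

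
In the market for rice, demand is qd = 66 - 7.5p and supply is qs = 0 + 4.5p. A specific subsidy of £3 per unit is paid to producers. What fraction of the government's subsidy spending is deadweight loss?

Pre-subsidy: 66 - 7.5p = 0 + 4.5p gives p* = 5.5, q* = 24.75.
With the subsidy, sellers receive ps = pb + 3 for each unit, where pb is the price buyers pay.
Supply in terms of pb becomes qs = 0 + 4.5(pb + 3) = 13.5 + 4.5pb. Setting this equal to demand: 66 - 7.5pb = 13.5 + 4.5pb, so pb = 4.375.
Sellers receive ps = 4.375 + 3 = 7.375; q' = 66 − 7.5·4.375 = 33.1875.
ΔCS = ½(24.75 + 33.1875)(5.5 − 4.375) = 32.58984375; ΔPS = ½(24.75 + 33.1875)(7.375 − 5.5) = 54.31640625.
Government spending = 3 × 33.1875 = 99.5625.
DWL = ½ × 3 × (33.1875 − 24.75) = 12.65625; fraction = 12.65625 / 99.5625 = 15/118.

DWL / government spending = 15/118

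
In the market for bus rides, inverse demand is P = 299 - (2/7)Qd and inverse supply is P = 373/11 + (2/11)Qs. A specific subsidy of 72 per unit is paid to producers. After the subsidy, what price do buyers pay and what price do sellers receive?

Buyers pay 93; sellers receive 165

Pre-subsidy: 299 - (2/7)Q = 373/11 + (2/11)Q gives Q* = 567 and P* = 137.
With the subsidy, sellers receive Ps = Pb + 72 for each unit, where Pb is the price buyers pay.
On the curves, Pb = 299 - (2/7)Q and Ps = 373/11 + (2/11)Q; the wedge Ps − Pb = 72 gives 373/11 + (2/11)Q − (299 - (2/7)Q) = 72, so Q' = 721.
Then Pb = 299 − (2/7)·721 = 93 and Ps = 373/11 + (2/11)·721 = 165.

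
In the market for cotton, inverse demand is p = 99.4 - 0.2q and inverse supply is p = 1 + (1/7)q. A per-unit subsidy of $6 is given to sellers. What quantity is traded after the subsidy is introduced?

Pre-subsidy: 99.4 - 0.2q = 1 + (1/7)q gives q* = 287 and p* = 42.
With the subsidy, sellers receive ps = pb + 6 for each unit, where pb is the price buyers pay.
On the curves, pb = 99.4 - 0.2q and ps = 1 + (1/7)q; the wedge ps − pb = 6 gives 1 + (1/7)q − (99.4 - 0.2q) = 6, so q' = 304.5.
Then pb = 99.4 − 0.2·304.5 = 38.5 and ps = 1 + (1/7)·304.5 = 44.5.

q' = 304.5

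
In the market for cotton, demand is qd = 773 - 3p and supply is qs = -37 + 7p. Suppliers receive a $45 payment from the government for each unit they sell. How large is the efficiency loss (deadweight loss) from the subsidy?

Deadweight loss = $2126.25

Pre-subsidy: 773 - 3p = -37 + 7p gives p* = 81, q* = 530.
With the subsidy, sellers receive ps = pb + 45 for each unit, where pb is the price buyers pay.
Supply in terms of pb becomes qs = -37 + 7(pb + 45) = 278 + 7pb. Setting this equal to demand: 773 - 3pb = 278 + 7pb, so pb = 49.5.
Sellers receive ps = 49.5 + 45 = 94.5; q' = 773 − 3·49.5 = 624.5.
The subsidy expands output by 624.5 − 530 = 94.5 past the efficient level; on those units the gap between marginal cost and willingness to pay runs from 0 up to 45.
DWL = ½ × 45 × 94.5 = 2126.25.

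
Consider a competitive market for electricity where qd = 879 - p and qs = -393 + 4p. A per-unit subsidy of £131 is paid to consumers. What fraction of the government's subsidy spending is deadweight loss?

Pre-subsidy: 879 - p = -393 + 4p gives p* = 254.4, q* = 624.6.
With the rebate, buyers effectively pay pb = ps − 131, where ps is the price sellers receive.
Demand in terms of ps becomes qd = 879 − 1(ps − 131) = 1010 - ps. Setting this equal to supply: 1010 - ps = -393 + 4ps, so ps = 280.6.
Buyers pay pb = 280.6 − 131 = 149.6; q' = -393 + 4·280.6 = 729.4.
ΔCS = ½(624.6 + 729.4)(254.4 − 149.6) = 70949.6; ΔPS = ½(624.6 + 729.4)(280.6 − 254.4) = 17737.4.
Government spending = 131 × 729.4 = 95551.4.
DWL = ½ × 131 × (729.4 − 624.6) = 6864.4; fraction = 6864.4 / 95551.4 = 262/3647.

DWL / government spending = 262/3647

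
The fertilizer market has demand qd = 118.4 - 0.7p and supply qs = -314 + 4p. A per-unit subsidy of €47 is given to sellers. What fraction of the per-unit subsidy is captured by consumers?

Pre-subsidy: 118.4 - 0.7p = -314 + 4p gives p* = 92, q* = 54.
With the subsidy, sellers receive ps = pb + 47 for each unit, where pb is the price buyers pay.
Supply in terms of pb becomes qs = -314 + 4(pb + 47) = -126 + 4pb. Setting this equal to demand: 118.4 - 0.7pb = -126 + 4pb, so pb = 52.
Sellers receive ps = 52 + 47 = 99; q' = 118.4 − 0.7·52 = 82.
Buyers' price falls by p* − pb = 92 − 52 = 40; sellers' price rises by ps − p* = 99 − 92 = 7.
So consumers capture 40/47 = 40/47 of each unit of subsidy.

Consumer share = 40/47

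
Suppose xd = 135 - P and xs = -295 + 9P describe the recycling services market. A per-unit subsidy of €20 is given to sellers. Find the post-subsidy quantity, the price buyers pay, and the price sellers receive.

x' = 110; buyers pay €25; sellers receive €45

Pre-subsidy: 135 - P = -295 + 9P gives P* = 43, x* = 92.
With the subsidy, sellers receive Ps = Pb + 20 for each unit, where Pb is the price buyers pay.
Supply in terms of Pb becomes xs = -295 + 9(Pb + 20) = -115 + 9Pb. Setting this equal to demand: 135 - Pb = -115 + 9Pb, so Pb = 25.
Sellers receive Ps = 25 + 20 = 45; x' = 135 − 1·25 = 110.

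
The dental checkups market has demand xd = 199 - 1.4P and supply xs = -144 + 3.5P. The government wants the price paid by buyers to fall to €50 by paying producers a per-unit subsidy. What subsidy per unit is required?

Required subsidy s = €28 per unit

At a buyer price of 50, quantity demanded is 199 − 1.4·50 = 129.
Sellers supply 129 only when they receive Ps with -144 + 3.5·Ps = 129, i.e. Ps = 78.
s = Ps − Pb = 78 − 50 = 28.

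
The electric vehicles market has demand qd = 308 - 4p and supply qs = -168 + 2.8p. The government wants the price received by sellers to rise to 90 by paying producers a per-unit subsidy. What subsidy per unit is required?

At a seller price of 90, quantity supplied is -168 + 2.8·90 = 84.
Buyers absorb 84 only when they pay pb with 308 − 4·pb = 84, i.e. pb = 56.
s = ps − pb = 90 − 56 = 34.

Required subsidy s = 34 per unit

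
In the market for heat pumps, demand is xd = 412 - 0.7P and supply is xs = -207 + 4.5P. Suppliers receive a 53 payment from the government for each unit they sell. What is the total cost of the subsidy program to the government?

Government cost = 1988613/104

Pre-subsidy: 412 - 0.7P = -207 + 4.5P gives P* = 3095/26, x* = 17091/52.
With the subsidy, sellers receive Ps = Pb + 53 for each unit, where Pb is the price buyers pay.
Supply in terms of Pb becomes xs = -207 + 4.5(Pb + 53) = 31.5 + 4.5Pb. Setting this equal to demand: 412 - 0.7Pb = 31.5 + 4.5Pb, so Pb = 3805/52.
Sellers receive Ps = 3805/52 + 53 = 6561/52; x' = 412 − 0.7·(3805/52) = 37521/104.
Government outlay = subsidy × quantity = 53 × 37521/104 = 1988613/104.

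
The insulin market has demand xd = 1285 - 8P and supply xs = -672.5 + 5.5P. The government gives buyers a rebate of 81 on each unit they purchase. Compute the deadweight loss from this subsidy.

Deadweight loss = 10692

Pre-subsidy: 1285 - 8P = -672.5 + 5.5P gives P* = 145, x* = 125.
With the rebate, buyers effectively pay Pb = Ps − 81, where Ps is the price sellers receive.
Demand in terms of Ps becomes xd = 1285 − 8(Ps − 81) = 1933 - 8Ps. Setting this equal to supply: 1933 - 8Ps = -672.5 + 5.5Ps, so Ps = 193.
Buyers pay Pb = 193 − 81 = 112; x' = -672.5 + 5.5·193 = 389.
The subsidy expands output by 389 − 125 = 264 past the efficient level; on those units the gap between marginal cost and willingness to pay runs from 0 up to 81.
DWL = ½ × 81 × 264 = 10692.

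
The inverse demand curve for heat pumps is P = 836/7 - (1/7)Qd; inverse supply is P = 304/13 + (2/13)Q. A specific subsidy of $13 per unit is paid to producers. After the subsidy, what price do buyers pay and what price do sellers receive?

Pre-subsidy: 836/7 - (1/7)Q = 304/13 + (2/13)Q gives Q* = 8740/27 and P* = 1976/27.
With the subsidy, sellers receive Ps = Pb + 13 for each unit, where Pb is the price buyers pay.
On the curves, Pb = 836/7 - (1/7)Q and Ps = 304/13 + (2/13)Q; the wedge Ps − Pb = 13 gives 304/13 + (2/13)Q − (836/7 - (1/7)Q) = 13, so Q' = 9923/27.
Then Pb = 836/7 − (1/7)·(9923/27) = 1807/27 and Ps = 304/13 + (2/13)·(9923/27) = 2158/27.

Buyers pay 1807/27; sellers receive 2158/27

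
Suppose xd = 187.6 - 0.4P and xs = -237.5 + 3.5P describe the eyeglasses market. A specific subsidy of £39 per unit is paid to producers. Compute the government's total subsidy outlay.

Pre-subsidy: 187.6 - 0.4P = -237.5 + 3.5P gives P* = 109, x* = 144.
With the subsidy, sellers receive Ps = Pb + 39 for each unit, where Pb is the price buyers pay.
Supply in terms of Pb becomes xs = -237.5 + 3.5(Pb + 39) = -101 + 3.5Pb. Setting this equal to demand: 187.6 - 0.4Pb = -101 + 3.5Pb, so Pb = 74.
Sellers receive Ps = 74 + 39 = 113; x' = 187.6 − 0.4·74 = 158.
Government outlay = subsidy × quantity = 39 × 158 = 6162.

Government cost = £6162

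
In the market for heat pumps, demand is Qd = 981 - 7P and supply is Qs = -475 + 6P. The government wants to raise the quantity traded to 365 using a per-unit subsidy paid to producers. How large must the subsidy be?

At Q = 365, invert demand for the buyer price: Pb = (981 − 365)/7 = 88; invert supply for the seller price: Ps = (365 − (-475))/6 = 140.
The subsidy must fill the gap: s = Ps − Pb = 140 − 88 = 52.

Required subsidy s = 52 per unit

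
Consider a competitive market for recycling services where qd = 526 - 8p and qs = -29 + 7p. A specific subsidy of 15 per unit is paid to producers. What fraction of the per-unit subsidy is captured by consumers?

Pre-subsidy: 526 - 8p = -29 + 7p gives p* = 37, q* = 230.
With the subsidy, sellers receive ps = pb + 15 for each unit, where pb is the price buyers pay.
Supply in terms of pb becomes qs = -29 + 7(pb + 15) = 76 + 7pb. Setting this equal to demand: 526 - 8pb = 76 + 7pb, so pb = 30.
Sellers receive ps = 30 + 15 = 45; q' = 526 − 8·30 = 286.
Buyers' price falls by p* − pb = 37 − 30 = 7; sellers' price rises by ps − p* = 45 − 37 = 8.
So consumers capture 7/15 = 7/15 of each unit of subsidy.

Consumer share = 7/15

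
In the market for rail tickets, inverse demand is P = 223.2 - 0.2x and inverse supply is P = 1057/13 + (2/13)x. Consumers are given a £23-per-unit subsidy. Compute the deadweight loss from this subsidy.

Pre-subsidy: 223.2 - 0.2x = 1057/13 + (2/13)x gives x* = 401 and P* = 143.
With the rebate, buyers effectively pay Pb = Ps − 23, where Ps is the price sellers receive.
On the curves, Pb = 223.2 - 0.2x and Ps = 1057/13 + (2/13)x; the wedge Ps − Pb = 23 gives 1057/13 + (2/13)x − (223.2 - 0.2x) = 23, so x' = 466.
Then Pb = 223.2 − 0.2·466 = 130 and Ps = 1057/13 + (2/13)·466 = 153.
The subsidy expands output by 466 − 401 = 65 past the efficient level; on those units the gap between marginal cost and willingness to pay runs from 0 up to 23.
DWL = ½ × 23 × 65 = 747.5.

Deadweight loss = £747.5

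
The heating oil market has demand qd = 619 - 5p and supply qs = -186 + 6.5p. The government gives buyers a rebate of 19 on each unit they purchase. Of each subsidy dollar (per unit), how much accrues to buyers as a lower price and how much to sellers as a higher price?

Pre-subsidy: 619 - 5p = -186 + 6.5p gives p* = 70, q* = 269.
With the rebate, buyers effectively pay pb = ps − 19, where ps is the price sellers receive.
Demand in terms of ps becomes qd = 619 − 5(ps − 19) = 714 - 5ps. Setting this equal to supply: 714 - 5ps = -186 + 6.5ps, so ps = 1800/23.
Buyers pay pb = 1800/23 − 19 = 1363/23; q' = -186 + 6.5·(1800/23) = 7422/23.
Buyers' price falls by p* − pb = 70 − 1363/23 = 247/23; sellers' price rises by ps − p* = 1800/23 − 70 = 190/23.

Buyers gain 247/23 per unit; sellers gain 190/23 per unit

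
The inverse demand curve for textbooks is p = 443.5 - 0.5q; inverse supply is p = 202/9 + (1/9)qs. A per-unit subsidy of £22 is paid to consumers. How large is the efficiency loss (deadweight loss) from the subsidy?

Deadweight loss = £396

Pre-subsidy: 443.5 - 0.5q = 202/9 + (1/9)q gives q* = 689 and p* = 99.
With the rebate, buyers effectively pay pb = ps − 22, where ps is the price sellers receive.
On the curves, pb = 443.5 - 0.5q and ps = 202/9 + (1/9)q; the wedge ps − pb = 22 gives 202/9 + (1/9)q − (443.5 - 0.5q) = 22, so q' = 725.
Then pb = 443.5 − 0.5·725 = 81 and ps = 202/9 + (1/9)·725 = 103.
The subsidy expands output by 725 − 689 = 36 past the efficient level; on those units the gap between marginal cost and willingness to pay runs from 0 up to 22.
DWL = ½ × 22 × 36 = 396.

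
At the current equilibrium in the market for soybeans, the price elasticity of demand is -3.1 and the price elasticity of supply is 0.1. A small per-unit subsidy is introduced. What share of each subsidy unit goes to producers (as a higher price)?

For a small subsidy around the equilibrium, the benefit split depends on the relative slopes, which at a point are proportional to the elasticities.
Buyer share = εs/(εs + |εd|) = 0.1/(0.1 + 3.1) = 0.03125; seller share = |εd|/(εs + |εd|) = 0.96875.
So producers capture 0.96875 of the subsidy.

Producer share = 0.96875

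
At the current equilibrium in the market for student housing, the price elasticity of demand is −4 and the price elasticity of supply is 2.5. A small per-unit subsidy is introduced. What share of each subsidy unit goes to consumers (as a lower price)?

Consumer share = 5/13

For a small subsidy around the equilibrium, the benefit split depends on the relative slopes, which at a point are proportional to the elasticities.
Buyer share = εs/(εs + |εd|) = 2.5/(2.5 + 4) = 5/13; seller share = |εd|/(εs + |εd|) = 8/13.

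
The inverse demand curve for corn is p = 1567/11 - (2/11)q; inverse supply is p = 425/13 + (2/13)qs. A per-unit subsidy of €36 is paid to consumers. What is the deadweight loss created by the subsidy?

Deadweight loss = €1930.5

Pre-subsidy: 1567/11 - (2/11)q = 425/13 + (2/13)q gives q* = 327 and p* = 83.
With the rebate, buyers effectively pay pb = ps − 36, where ps is the price sellers receive.
On the curves, pb = 1567/11 - (2/11)q and ps = 425/13 + (2/13)q; the wedge ps − pb = 36 gives 425/13 + (2/13)q − (1567/11 - (2/11)q) = 36, so q' = 434.25.
Then pb = 1567/11 − (2/11)·434.25 = 63.5 and ps = 425/13 + (2/13)·434.25 = 99.5.
The subsidy expands output by 434.25 − 327 = 107.25 past the efficient level; on those units the gap between marginal cost and willingness to pay runs from 0 up to 36.
DWL = ½ × 36 × 107.25 = 1930.5.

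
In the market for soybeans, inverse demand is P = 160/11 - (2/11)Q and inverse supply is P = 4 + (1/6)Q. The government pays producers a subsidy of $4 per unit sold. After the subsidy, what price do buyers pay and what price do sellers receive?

Pre-subsidy: 160/11 - (2/11)Q = 4 + (1/6)Q gives Q* = 696/23 and P* = 208/23.
With the subsidy, sellers receive Ps = Pb + 4 for each unit, where Pb is the price buyers pay.
On the curves, Pb = 160/11 - (2/11)Q and Ps = 4 + (1/6)Q; the wedge Ps − Pb = 4 gives 4 + (1/6)Q − (160/11 - (2/11)Q) = 4, so Q' = 960/23.
Then Pb = 160/11 − (2/11)·(960/23) = 160/23 and Ps = 4 + (1/6)·(960/23) = 252/23.

Buyers pay 160/23; sellers receive 252/23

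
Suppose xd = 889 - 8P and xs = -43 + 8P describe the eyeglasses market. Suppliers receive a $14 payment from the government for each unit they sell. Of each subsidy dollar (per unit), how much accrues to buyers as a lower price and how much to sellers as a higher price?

Buyers gain $7 per unit; sellers gain $7 per unit

Pre-subsidy: 889 - 8P = -43 + 8P gives P* = 58.25, x* = 423.
With the subsidy, sellers receive Ps = Pb + 14 for each unit, where Pb is the price buyers pay.
Supply in terms of Pb becomes xs = -43 + 8(Pb + 14) = 69 + 8Pb. Setting this equal to demand: 889 - 8Pb = 69 + 8Pb, so Pb = 51.25.
Sellers receive Ps = 51.25 + 14 = 65.25; x' = 889 − 8·51.25 = 479.
Buyers' price falls by P* − Pb = 58.25 − 51.25 = 7; sellers' price rises by Ps − P* = 65.25 − 58.25 = 7.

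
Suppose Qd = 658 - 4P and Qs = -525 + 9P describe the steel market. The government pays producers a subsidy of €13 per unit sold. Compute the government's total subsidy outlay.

Pre-subsidy: 658 - 4P = -525 + 9P gives P* = 91, Q* = 294.
With the subsidy, sellers receive Ps = Pb + 13 for each unit, where Pb is the price buyers pay.
Supply in terms of Pb becomes Qs = -525 + 9(Pb + 13) = -408 + 9Pb. Setting this equal to demand: 658 - 4Pb = -408 + 9Pb, so Pb = 82.
Sellers receive Ps = 82 + 13 = 95; Q' = 658 − 4·82 = 330.
Government outlay = subsidy × quantity = 13 × 330 = 4290.

Government cost = €4290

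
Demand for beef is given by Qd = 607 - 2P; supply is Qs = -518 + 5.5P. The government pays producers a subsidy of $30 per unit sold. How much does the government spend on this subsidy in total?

Pre-subsidy: 607 - 2P = -518 + 5.5P gives P* = 150, Q* = 307.
With the subsidy, sellers receive Ps = Pb + 30 for each unit, where Pb is the price buyers pay.
Supply in terms of Pb becomes Qs = -518 + 5.5(Pb + 30) = -353 + 5.5Pb. Setting this equal to demand: 607 - 2Pb = -353 + 5.5Pb, so Pb = 128.
Sellers receive Ps = 128 + 30 = 158; Q' = 607 − 2·128 = 351.
Government outlay = subsidy × quantity = 30 × 351 = 10530.

Government cost = $10530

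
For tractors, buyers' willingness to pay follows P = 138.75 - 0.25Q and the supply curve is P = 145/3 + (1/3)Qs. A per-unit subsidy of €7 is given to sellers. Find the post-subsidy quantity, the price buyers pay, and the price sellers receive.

Q' = 167; buyers pay €97; sellers receive €104

Pre-subsidy: 138.75 - 0.25Q = 145/3 + (1/3)Q gives Q* = 155 and P* = 100.
With the subsidy, sellers receive Ps = Pb + 7 for each unit, where Pb is the price buyers pay.
On the curves, Pb = 138.75 - 0.25Q and Ps = 145/3 + (1/3)Q; the wedge Ps − Pb = 7 gives 145/3 + (1/3)Q − (138.75 - 0.25Q) = 7, so Q' = 167.
Then Pb = 138.75 − 0.25·167 = 97 and Ps = 145/3 + (1/3)·167 = 104.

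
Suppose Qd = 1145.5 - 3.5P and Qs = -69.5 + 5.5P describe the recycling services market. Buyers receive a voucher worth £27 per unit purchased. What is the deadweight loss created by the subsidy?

Deadweight loss = £779.625

Pre-subsidy: 1145.5 - 3.5P = -69.5 + 5.5P gives P* = 135, Q* = 673.
With the rebate, buyers effectively pay Pb = Ps − 27, where Ps is the price sellers receive.
Demand in terms of Ps becomes Qd = 1145.5 − 3.5(Ps − 27) = 1240 - 3.5Ps. Setting this equal to supply: 1240 - 3.5Ps = -69.5 + 5.5Ps, so Ps = 145.5.
Buyers pay Pb = 145.5 − 27 = 118.5; Q' = -69.5 + 5.5·145.5 = 730.75.
The subsidy expands output by 730.75 − 673 = 57.75 past the efficient level; on those units the gap between marginal cost and willingness to pay runs from 0 up to 27.
DWL = ½ × 27 × 57.75 = 779.625.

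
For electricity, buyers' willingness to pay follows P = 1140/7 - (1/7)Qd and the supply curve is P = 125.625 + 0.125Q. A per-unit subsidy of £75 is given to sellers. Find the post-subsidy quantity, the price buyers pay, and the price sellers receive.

Q' = 419; buyers pay £103; sellers receive £178

Pre-subsidy: 1140/7 - (1/7)Q = 125.625 + 0.125Q gives Q* = 139 and P* = 143.
With the subsidy, sellers receive Ps = Pb + 75 for each unit, where Pb is the price buyers pay.
On the curves, Pb = 1140/7 - (1/7)Q and Ps = 125.625 + 0.125Q; the wedge Ps − Pb = 75 gives 125.625 + 0.125Q − (1140/7 - (1/7)Q) = 75, so Q' = 419.
Then Pb = 1140/7 − (1/7)·419 = 103 and Ps = 125.625 + 0.125·419 = 178.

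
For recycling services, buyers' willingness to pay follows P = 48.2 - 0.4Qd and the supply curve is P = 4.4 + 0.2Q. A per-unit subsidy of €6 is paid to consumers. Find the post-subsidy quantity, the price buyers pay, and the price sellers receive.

Q' = 83; buyers pay €15; sellers receive €21

Pre-subsidy: 48.2 - 0.4Q = 4.4 + 0.2Q gives Q* = 73 and P* = 19.
With the rebate, buyers effectively pay Pb = Ps − 6, where Ps is the price sellers receive.
On the curves, Pb = 48.2 - 0.4Q and Ps = 4.4 + 0.2Q; the wedge Ps − Pb = 6 gives 4.4 + 0.2Q − (48.2 - 0.4Q) = 6, so Q' = 83.
Then Pb = 48.2 − 0.4·83 = 15 and Ps = 4.4 + 0.2·83 = 21.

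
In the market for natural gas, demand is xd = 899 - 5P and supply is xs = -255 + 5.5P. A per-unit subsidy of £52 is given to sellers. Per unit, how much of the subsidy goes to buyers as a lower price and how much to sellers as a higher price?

Buyers gain 572/21 per unit; sellers gain 520/21 per unit

Pre-subsidy: 899 - 5P = -255 + 5.5P gives P* = 2308/21, x* = 7339/21.
With the subsidy, sellers receive Ps = Pb + 52 for each unit, where Pb is the price buyers pay.
Supply in terms of Pb becomes xs = -255 + 5.5(Pb + 52) = 31 + 5.5Pb. Setting this equal to demand: 899 - 5Pb = 31 + 5.5Pb, so Pb = 248/3.
Sellers receive Ps = 248/3 + 52 = 404/3; x' = 899 − 5·(248/3) = 1457/3.
Buyers' price falls by P* − Pb = 2308/21 − 248/3 = 572/21; sellers' price rises by Ps − P* = 404/3 − 2308/21 = 520/21.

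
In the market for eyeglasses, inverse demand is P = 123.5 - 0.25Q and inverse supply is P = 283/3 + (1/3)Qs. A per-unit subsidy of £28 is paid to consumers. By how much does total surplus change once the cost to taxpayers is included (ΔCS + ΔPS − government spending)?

Net change in total surplus = -£672

Pre-subsidy: 123.5 - 0.25Q = 283/3 + (1/3)Q gives Q* = 50 and P* = 111.
With the rebate, buyers effectively pay Pb = Ps − 28, where Ps is the price sellers receive.
On the curves, Pb = 123.5 - 0.25Q and Ps = 283/3 + (1/3)Q; the wedge Ps − Pb = 28 gives 283/3 + (1/3)Q − (123.5 - 0.25Q) = 28, so Q' = 98.
Then Pb = 123.5 − 0.25·98 = 99 and Ps = 283/3 + (1/3)·98 = 127.
ΔCS = ½(50 + 98)(111 − 99) = 888; ΔPS = ½(50 + 98)(127 − 111) = 1184.
Government spending = 28 × 98 = 2744.
Net change = 888 + 1184 − 2744 = -672. The loss equals the DWL triangle ½·28·48.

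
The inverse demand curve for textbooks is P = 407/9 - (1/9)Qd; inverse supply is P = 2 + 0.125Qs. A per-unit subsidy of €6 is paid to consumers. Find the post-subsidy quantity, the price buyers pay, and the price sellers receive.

Q' = 3544/17; buyers pay 375/17; sellers receive 477/17

Pre-subsidy: 407/9 - (1/9)Q = 2 + 0.125Q gives Q* = 3112/17 and P* = 423/17.
With the rebate, buyers effectively pay Pb = Ps − 6, where Ps is the price sellers receive.
On the curves, Pb = 407/9 - (1/9)Q and Ps = 2 + 0.125Q; the wedge Ps − Pb = 6 gives 2 + 0.125Q − (407/9 - (1/9)Q) = 6, so Q' = 3544/17.
Then Pb = 407/9 − (1/9)·(3544/17) = 375/17 and Ps = 2 + 0.125·(3544/17) = 477/17.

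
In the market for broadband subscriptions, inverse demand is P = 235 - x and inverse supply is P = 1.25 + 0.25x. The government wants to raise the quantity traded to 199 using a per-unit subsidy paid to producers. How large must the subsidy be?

At x = 199, from the demand curve buyers pay Pb = 235 − 1·199 = 36; from the supply curve sellers need Ps = 1.25 + 0.25·199 = 51.
The subsidy must fill the gap: s = Ps − Pb = 51 − 36 = 15.

Required subsidy s = 15 per unit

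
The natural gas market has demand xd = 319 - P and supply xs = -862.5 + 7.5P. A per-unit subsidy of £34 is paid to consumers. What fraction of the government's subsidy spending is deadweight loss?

DWL / government spending = 1/14

Pre-subsidy: 319 - P = -862.5 + 7.5P gives P* = 139, x* = 180.
With the rebate, buyers effectively pay Pb = Ps − 34, where Ps is the price sellers receive.
Demand in terms of Ps becomes xd = 319 − 1(Ps − 34) = 353 - Ps. Setting this equal to supply: 353 - Ps = -862.5 + 7.5Ps, so Ps = 143.
Buyers pay Pb = 143 − 34 = 109; x' = -862.5 + 7.5·143 = 210.
ΔCS = ½(180 + 210)(139 − 109) = 5850; ΔPS = ½(180 + 210)(143 − 139) = 780.
Government spending = 34 × 210 = 7140.
DWL = ½ × 34 × (210 − 180) = 510; fraction = 510 / 7140 = 1/14.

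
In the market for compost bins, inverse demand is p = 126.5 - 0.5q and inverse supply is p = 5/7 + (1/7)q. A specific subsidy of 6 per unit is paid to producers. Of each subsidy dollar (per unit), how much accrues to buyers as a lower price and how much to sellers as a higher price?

Buyers gain 14/3 per unit; sellers gain 4/3 per unit

Pre-subsidy: 126.5 - 0.5q = 5/7 + (1/7)q gives q* = 587/3 and p* = 86/3.
With the subsidy, sellers receive ps = pb + 6 for each unit, where pb is the price buyers pay.
On the curves, pb = 126.5 - 0.5q and ps = 5/7 + (1/7)q; the wedge ps − pb = 6 gives 5/7 + (1/7)q − (126.5 - 0.5q) = 6, so q' = 205.
Then pb = 126.5 − 0.5·205 = 24 and ps = 5/7 + (1/7)·205 = 30.
Buyers' price falls by p* − pb = 86/3 − 24 = 14/3; sellers' price rises by ps − p* = 30 − 86/3 = 4/3.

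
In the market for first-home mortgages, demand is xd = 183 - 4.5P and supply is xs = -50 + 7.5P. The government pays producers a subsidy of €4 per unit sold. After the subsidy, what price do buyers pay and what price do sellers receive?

Buyers pay 203/12; sellers receive 251/12

Pre-subsidy: 183 - 4.5P = -50 + 7.5P gives P* = 233/12, x* = 95.625.
With the subsidy, sellers receive Ps = Pb + 4 for each unit, where Pb is the price buyers pay.
Supply in terms of Pb becomes xs = -50 + 7.5(Pb + 4) = -20 + 7.5Pb. Setting this equal to demand: 183 - 4.5Pb = -20 + 7.5Pb, so Pb = 203/12.
Sellers receive Ps = 203/12 + 4 = 251/12; x' = 183 − 4.5·(203/12) = 106.875.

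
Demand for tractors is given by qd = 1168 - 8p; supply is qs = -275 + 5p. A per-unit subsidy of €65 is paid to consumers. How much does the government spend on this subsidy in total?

Government cost = €31200

Pre-subsidy: 1168 - 8p = -275 + 5p gives p* = 111, q* = 280.
With the rebate, buyers effectively pay pb = ps − 65, where ps is the price sellers receive.
Demand in terms of ps becomes qd = 1168 − 8(ps − 65) = 1688 - 8ps. Setting this equal to supply: 1688 - 8ps = -275 + 5ps, so ps = 151.
Buyers pay pb = 151 − 65 = 86; q' = -275 + 5·151 = 480.
Government outlay = subsidy × quantity = 65 × 480 = 31200.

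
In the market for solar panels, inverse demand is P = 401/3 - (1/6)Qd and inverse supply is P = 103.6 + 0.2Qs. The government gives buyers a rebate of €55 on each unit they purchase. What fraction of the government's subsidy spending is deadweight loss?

DWL / government spending = 75/232

Pre-subsidy: 401/3 - (1/6)Q = 103.6 + 0.2Q gives Q* = 82 and P* = 120.
With the rebate, buyers effectively pay Pb = Ps − 55, where Ps is the price sellers receive.
On the curves, Pb = 401/3 - (1/6)Q and Ps = 103.6 + 0.2Q; the wedge Ps − Pb = 55 gives 103.6 + 0.2Q − (401/3 - (1/6)Q) = 55, so Q' = 232.
Then Pb = 401/3 − (1/6)·232 = 95 and Ps = 103.6 + 0.2·232 = 150.
ΔCS = ½(82 + 232)(120 − 95) = 3925; ΔPS = ½(82 + 232)(150 − 120) = 4710.
Government spending = 55 × 232 = 12760.
DWL = ½ × 55 × (232 − 82) = 4125; fraction = 4125 / 12760 = 75/232.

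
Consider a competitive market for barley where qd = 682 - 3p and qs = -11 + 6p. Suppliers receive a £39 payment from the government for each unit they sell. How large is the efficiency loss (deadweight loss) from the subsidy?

Deadweight loss = £1521

Pre-subsidy: 682 - 3p = -11 + 6p gives p* = 77, q* = 451.
With the subsidy, sellers receive ps = pb + 39 for each unit, where pb is the price buyers pay.
Supply in terms of pb becomes qs = -11 + 6(pb + 39) = 223 + 6pb. Setting this equal to demand: 682 - 3pb = 223 + 6pb, so pb = 51.
Sellers receive ps = 51 + 39 = 90; q' = 682 − 3·51 = 529.
The subsidy expands output by 529 − 451 = 78 past the efficient level; on those units the gap between marginal cost and willingness to pay runs from 0 up to 39.
DWL = ½ × 39 × 78 = 1521.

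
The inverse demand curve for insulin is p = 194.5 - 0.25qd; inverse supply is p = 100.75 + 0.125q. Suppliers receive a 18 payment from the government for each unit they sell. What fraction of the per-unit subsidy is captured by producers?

Pre-subsidy: 194.5 - 0.25q = 100.75 + 0.125q gives q* = 250 and p* = 132.
With the subsidy, sellers receive ps = pb + 18 for each unit, where pb is the price buyers pay.
On the curves, pb = 194.5 - 0.25q and ps = 100.75 + 0.125q; the wedge ps − pb = 18 gives 100.75 + 0.125q − (194.5 - 0.25q) = 18, so q' = 298.
Then pb = 194.5 − 0.25·298 = 120 and ps = 100.75 + 0.125·298 = 138.
Buyers' price falls by p* − pb = 132 − 120 = 12; sellers' price rises by ps − p* = 138 − 132 = 6.
So producers capture 6/18 = 1/3 of each unit of subsidy.

Producer share = 1/3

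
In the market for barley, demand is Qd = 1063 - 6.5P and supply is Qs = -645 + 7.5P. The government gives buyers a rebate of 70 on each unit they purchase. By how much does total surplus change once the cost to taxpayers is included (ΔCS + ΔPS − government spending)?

Pre-subsidy: 1063 - 6.5P = -645 + 7.5P gives P* = 122, Q* = 270.
With the rebate, buyers effectively pay Pb = Ps − 70, where Ps is the price sellers receive.
Demand in terms of Ps becomes Qd = 1063 − 6.5(Ps − 70) = 1518 - 6.5Ps. Setting this equal to supply: 1518 - 6.5Ps = -645 + 7.5Ps, so Ps = 154.5.
Buyers pay Pb = 154.5 − 70 = 84.5; Q' = -645 + 7.5·154.5 = 513.75.
ΔCS = ½(270 + 513.75)(122 − 84.5) = 14695.3125; ΔPS = ½(270 + 513.75)(154.5 − 122) = 12735.9375.
Government spending = 70 × 513.75 = 35962.5.
Net change = 14695.3125 + 12735.9375 − 35962.5 = -8531.25. The loss equals the DWL triangle ½·70·243.75.

Net change in total surplus = -8531.25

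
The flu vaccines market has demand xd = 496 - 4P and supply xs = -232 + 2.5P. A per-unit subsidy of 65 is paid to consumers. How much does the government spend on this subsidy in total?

Government cost = 9620

Pre-subsidy: 496 - 4P = -232 + 2.5P gives P* = 112, x* = 48.
With the rebate, buyers effectively pay Pb = Ps − 65, where Ps is the price sellers receive.
Demand in terms of Ps becomes xd = 496 − 4(Ps − 65) = 756 - 4Ps. Setting this equal to supply: 756 - 4Ps = -232 + 2.5Ps, so Ps = 152.
Buyers pay Pb = 152 − 65 = 87; x' = -232 + 2.5·152 = 148.
Government outlay = subsidy × quantity = 65 × 148 = 9620.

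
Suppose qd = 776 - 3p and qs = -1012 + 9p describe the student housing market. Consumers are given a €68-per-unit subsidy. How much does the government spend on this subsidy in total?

Government cost = €32776

Pre-subsidy: 776 - 3p = -1012 + 9p gives p* = 149, q* = 329.
With the rebate, buyers effectively pay pb = ps − 68, where ps is the price sellers receive.
Demand in terms of ps becomes qd = 776 − 3(ps − 68) = 980 - 3ps. Setting this equal to supply: 980 - 3ps = -1012 + 9ps, so ps = 166.
Buyers pay pb = 166 − 68 = 98; q' = -1012 + 9·166 = 482.
Government outlay = subsidy × quantity = 68 × 482 = 32776.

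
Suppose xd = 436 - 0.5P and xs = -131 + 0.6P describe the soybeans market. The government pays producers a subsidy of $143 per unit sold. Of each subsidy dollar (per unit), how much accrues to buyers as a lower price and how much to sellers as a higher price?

Buyers gain $78 per unit; sellers gain $65 per unit

Pre-subsidy: 436 - 0.5P = -131 + 0.6P gives P* = 5670/11, x* = 1961/11.
With the subsidy, sellers receive Ps = Pb + 143 for each unit, where Pb is the price buyers pay.
Supply in terms of Pb becomes xs = -131 + 0.6(Pb + 143) = -45.2 + 0.6Pb. Setting this equal to demand: 436 - 0.5Pb = -45.2 + 0.6Pb, so Pb = 4812/11.
Sellers receive Ps = 4812/11 + 143 = 6385/11; x' = 436 − 0.5·(4812/11) = 2390/11.
Buyers' price falls by P* − Pb = 5670/11 − 4812/11 = 78; sellers' price rises by Ps − P* = 6385/11 − 5670/11 = 65.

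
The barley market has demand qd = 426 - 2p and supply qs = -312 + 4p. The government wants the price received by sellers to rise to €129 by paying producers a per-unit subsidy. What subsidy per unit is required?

Required subsidy s = €18 per unit

At a seller price of 129, quantity supplied is -312 + 4·129 = 204.
Buyers absorb 204 only when they pay pb with 426 − 2·pb = 204, i.e. pb = 111.
s = ps − pb = 129 − 111 = 18.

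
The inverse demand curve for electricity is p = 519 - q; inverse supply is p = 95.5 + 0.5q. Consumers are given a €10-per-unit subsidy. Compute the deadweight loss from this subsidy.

Pre-subsidy: 519 - q = 95.5 + 0.5q gives q* = 847/3 and p* = 710/3.
With the rebate, buyers effectively pay pb = ps − 10, where ps is the price sellers receive.
On the curves, pb = 519 - q and ps = 95.5 + 0.5q; the wedge ps − pb = 10 gives 95.5 + 0.5q − (519 - q) = 10, so q' = 289.
Then pb = 519 − 1·289 = 230 and ps = 95.5 + 0.5·289 = 240.
The subsidy expands output by 289 − 847/3 = 20/3 past the efficient level; on those units the gap between marginal cost and willingness to pay runs from 0 up to 10.
DWL = ½ × 10 × 20/3 = 100/3.

Deadweight loss = 100/3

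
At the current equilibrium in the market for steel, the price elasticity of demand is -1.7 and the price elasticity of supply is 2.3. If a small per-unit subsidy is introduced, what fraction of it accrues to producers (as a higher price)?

For a small subsidy around the equilibrium, the benefit split depends on the relative slopes, which at a point are proportional to the elasticities.
Buyer share = εs/(εs + |εd|) = 2.3/(2.3 + 1.7) = 0.575; seller share = |εd|/(εs + |εd|) = 0.425.
So producers capture 0.425 of the subsidy.

Producer share = 0.425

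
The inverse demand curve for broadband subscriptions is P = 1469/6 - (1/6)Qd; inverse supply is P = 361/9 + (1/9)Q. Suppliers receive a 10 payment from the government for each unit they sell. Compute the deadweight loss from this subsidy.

Deadweight loss = 180

Pre-subsidy: 1469/6 - (1/6)Q = 361/9 + (1/9)Q gives Q* = 737 and P* = 122.
With the subsidy, sellers receive Ps = Pb + 10 for each unit, where Pb is the price buyers pay.
On the curves, Pb = 1469/6 - (1/6)Q and Ps = 361/9 + (1/9)Q; the wedge Ps − Pb = 10 gives 361/9 + (1/9)Q − (1469/6 - (1/6)Q) = 10, so Q' = 773.
Then Pb = 1469/6 − (1/6)·773 = 116 and Ps = 361/9 + (1/9)·773 = 126.
The subsidy expands output by 773 − 737 = 36 past the efficient level; on those units the gap between marginal cost and willingness to pay runs from 0 up to 10.
DWL = ½ × 10 × 36 = 180.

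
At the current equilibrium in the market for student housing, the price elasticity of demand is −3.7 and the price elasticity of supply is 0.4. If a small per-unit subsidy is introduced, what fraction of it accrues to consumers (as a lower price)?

Consumer share = 4/41

For a small subsidy around the equilibrium, the benefit split depends on the relative slopes, which at a point are proportional to the elasticities.
Buyer share = εs/(εs + |εd|) = 0.4/(0.4 + 3.7) = 4/41; seller share = |εd|/(εs + |εd|) = 37/41.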